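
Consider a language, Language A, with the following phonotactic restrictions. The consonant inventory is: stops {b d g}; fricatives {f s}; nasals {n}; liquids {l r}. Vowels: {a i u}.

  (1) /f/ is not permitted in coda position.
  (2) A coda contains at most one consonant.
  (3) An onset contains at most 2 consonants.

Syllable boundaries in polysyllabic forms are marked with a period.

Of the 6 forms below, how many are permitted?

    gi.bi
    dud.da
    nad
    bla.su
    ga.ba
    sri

gi.bi — σ1 onset /g/, coda /∅/ ok; σ2 onset /b/, coda /∅/ ok → permitted
dud.da — σ1 onset /d/, coda /d/ ok; σ2 onset /d/, coda /∅/ ok → permitted
nad — σ1 onset /n/, coda /d/ ok → permitted
bla.su — σ1 onset /bl/ (2C), coda /∅/ ok; σ2 onset /s/, coda /∅/ ok → permitted
ga.ba — σ1 onset /g/, coda /∅/ ok; σ2 onset /b/, coda /∅/ ok → permitted
sri — σ1 onset /sr/ (2C), coda /∅/ ok → permitted
Permitted: gi.bi, dud.da, nad, bla.su, ga.ba, sri → 6.

6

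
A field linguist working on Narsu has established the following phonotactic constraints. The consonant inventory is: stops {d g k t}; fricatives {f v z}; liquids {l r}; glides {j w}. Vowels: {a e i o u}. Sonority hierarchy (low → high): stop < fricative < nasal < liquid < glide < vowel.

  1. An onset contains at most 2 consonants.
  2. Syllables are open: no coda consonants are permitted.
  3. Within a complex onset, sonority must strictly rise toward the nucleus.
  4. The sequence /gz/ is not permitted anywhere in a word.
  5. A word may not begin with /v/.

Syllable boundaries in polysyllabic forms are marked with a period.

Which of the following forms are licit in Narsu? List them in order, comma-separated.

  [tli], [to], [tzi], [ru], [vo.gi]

[tli], [to], [tzi], [ru]

[tli] — σ1 onset /tl/ (1→4 rises), coda /∅/ ok → licit
[to] — σ1 onset /t/, coda /∅/ ok → licit
[tzi] — σ1 onset /tz/ (1→2 rises), coda /∅/ ok → licit
[ru] — σ1 onset /r/, coda /∅/ ok → licit
[vo.gi] — violates constraint 5: word begins with /v/ → illicit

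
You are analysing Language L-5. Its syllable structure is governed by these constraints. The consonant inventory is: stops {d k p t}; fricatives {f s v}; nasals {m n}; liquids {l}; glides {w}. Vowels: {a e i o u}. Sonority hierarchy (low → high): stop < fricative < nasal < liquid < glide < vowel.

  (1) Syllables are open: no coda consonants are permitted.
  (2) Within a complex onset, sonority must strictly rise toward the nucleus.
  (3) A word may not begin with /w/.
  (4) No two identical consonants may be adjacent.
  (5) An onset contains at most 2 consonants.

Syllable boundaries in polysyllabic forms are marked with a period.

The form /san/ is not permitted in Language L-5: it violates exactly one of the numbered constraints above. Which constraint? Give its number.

1

/san/: syllable 1 coda /n/ has 1 consonant (> 0).
This is a violation of constraint 1: "Syllables are open: no coda consonants are permitted."
The remaining constraints (2, 3, 4, 5) are satisfied.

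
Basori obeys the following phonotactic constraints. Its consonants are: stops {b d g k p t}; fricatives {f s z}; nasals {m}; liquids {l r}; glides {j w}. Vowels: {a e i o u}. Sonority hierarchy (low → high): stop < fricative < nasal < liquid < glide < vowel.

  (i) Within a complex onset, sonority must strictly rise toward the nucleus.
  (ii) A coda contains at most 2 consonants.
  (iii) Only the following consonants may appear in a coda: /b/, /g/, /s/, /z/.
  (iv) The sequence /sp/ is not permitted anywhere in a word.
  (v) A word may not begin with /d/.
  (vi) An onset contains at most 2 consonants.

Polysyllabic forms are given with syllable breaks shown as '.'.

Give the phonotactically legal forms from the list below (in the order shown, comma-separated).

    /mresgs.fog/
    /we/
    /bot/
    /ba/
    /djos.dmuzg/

/we/, /ba/

/mresgs.fog/ — violates constraint (ii): syllable 1 coda /sgs/ has 3 consonants (> 2) → phonotactically illegal
/we/ — σ1 onset /w/, coda /∅/ ok → phonotactically legal
/bot/ — violates constraint (iii): syllable 1 coda contains /t/, which is not a licensed coda consonant → phonotactically illegal
/ba/ — σ1 onset /b/, coda /∅/ ok → phonotactically legal
/djos.dmuzg/ — violates constraint (v): word begins with /d/ → phonotactically illegal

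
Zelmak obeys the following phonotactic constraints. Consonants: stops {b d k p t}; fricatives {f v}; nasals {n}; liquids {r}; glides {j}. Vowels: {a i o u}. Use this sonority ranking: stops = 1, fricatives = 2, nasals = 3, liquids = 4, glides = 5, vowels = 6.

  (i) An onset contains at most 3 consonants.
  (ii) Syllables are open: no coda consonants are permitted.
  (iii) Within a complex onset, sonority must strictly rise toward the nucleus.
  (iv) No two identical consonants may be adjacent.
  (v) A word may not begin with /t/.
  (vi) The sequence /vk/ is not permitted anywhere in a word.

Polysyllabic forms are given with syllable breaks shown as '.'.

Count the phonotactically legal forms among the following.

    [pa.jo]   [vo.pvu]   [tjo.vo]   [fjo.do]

3

[pa.jo] — σ1 onset /p/, coda /∅/ ok; σ2 onset /j/, coda /∅/ ok → phonotactically legal
[vo.pvu] — σ1 onset /v/, coda /∅/ ok; σ2 onset /pv/ (1→2 rises), coda /∅/ ok → phonotactically legal
[tjo.vo] — violates constraint (v): word begins with /t/ → phonotactically illegal
[fjo.do] — σ1 onset /fj/ (2→5 rises), coda /∅/ ok; σ2 onset /d/, coda /∅/ ok → phonotactically legal
Phonotactically legal: [pa.jo], [vo.pvu], [fjo.do] → 3.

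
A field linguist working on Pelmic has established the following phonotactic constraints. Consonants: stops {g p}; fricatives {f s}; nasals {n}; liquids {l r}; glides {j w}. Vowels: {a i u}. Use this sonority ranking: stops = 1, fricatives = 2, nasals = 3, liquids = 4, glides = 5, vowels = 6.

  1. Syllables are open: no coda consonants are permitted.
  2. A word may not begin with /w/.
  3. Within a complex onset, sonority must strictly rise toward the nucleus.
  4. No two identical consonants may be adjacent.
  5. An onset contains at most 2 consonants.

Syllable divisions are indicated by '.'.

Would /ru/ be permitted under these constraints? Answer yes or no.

yes

/ru/ — σ1 onset /r/, coda /∅/ ok → permitted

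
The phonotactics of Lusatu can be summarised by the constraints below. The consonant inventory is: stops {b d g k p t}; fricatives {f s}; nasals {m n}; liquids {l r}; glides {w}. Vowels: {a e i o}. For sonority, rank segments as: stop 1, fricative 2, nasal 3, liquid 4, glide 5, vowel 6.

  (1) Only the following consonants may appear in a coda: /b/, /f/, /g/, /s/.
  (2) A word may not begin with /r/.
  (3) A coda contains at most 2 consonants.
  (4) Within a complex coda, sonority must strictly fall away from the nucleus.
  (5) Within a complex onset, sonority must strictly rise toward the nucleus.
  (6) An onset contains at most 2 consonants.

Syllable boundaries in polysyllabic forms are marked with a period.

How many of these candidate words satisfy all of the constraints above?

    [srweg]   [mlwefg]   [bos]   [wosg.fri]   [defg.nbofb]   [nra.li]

3

[srweg] — violates constraint 6: syllable 1 onset /srw/ has 3 consonants (> 2) → phonotactically illegal
[mlwefg] — violates constraint 6: syllable 1 onset /mlw/ has 3 consonants (> 2) → phonotactically illegal
[bos] — σ1 onset /b/, coda /s/ ok → phonotactically legal
[wosg.fri] — σ1 onset /w/, coda /sg/ (2→1 falls) ok; σ2 onset /fr/ (2→4 rises), coda /∅/ ok → phonotactically legal
[defg.nbofb] — violates constraint 5: syllable 2 onset /nb/: /n/ (nasal, 3) → /b/ (stop, 1) does not rise → phonotactically illegal
[nra.li] — σ1 onset /nr/ (3→4 rises), coda /∅/ ok; σ2 onset /l/, coda /∅/ ok → phonotactically legal
Phonotactically legal: [bos], [wosg.fri], [nra.li] → 3.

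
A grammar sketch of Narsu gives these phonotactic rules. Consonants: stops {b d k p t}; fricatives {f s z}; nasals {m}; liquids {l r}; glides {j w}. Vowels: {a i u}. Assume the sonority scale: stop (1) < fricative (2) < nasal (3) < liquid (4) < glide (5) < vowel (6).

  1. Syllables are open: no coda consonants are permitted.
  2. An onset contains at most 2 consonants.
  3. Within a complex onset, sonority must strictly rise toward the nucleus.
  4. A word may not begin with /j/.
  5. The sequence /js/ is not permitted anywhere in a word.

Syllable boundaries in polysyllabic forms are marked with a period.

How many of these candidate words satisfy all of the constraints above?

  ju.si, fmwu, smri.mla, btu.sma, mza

ju.si — violates constraint 4: word begins with /j/ → illicit
fmwu — violates constraint 2: syllable 1 onset /fmw/ has 3 consonants (> 2) → illicit
smri.mla — violates constraint 2: syllable 1 onset /smr/ has 3 consonants (> 2) → illicit
btu.sma — violates constraint 3: syllable 1 onset /bt/: /b/ (stop, 1) → /t/ (stop, 1) does not rise → illicit
mza — violates constraint 3: syllable 1 onset /mz/: /m/ (nasal, 3) → /z/ (fricative, 2) does not rise → illicit
No form is licit → 0.

0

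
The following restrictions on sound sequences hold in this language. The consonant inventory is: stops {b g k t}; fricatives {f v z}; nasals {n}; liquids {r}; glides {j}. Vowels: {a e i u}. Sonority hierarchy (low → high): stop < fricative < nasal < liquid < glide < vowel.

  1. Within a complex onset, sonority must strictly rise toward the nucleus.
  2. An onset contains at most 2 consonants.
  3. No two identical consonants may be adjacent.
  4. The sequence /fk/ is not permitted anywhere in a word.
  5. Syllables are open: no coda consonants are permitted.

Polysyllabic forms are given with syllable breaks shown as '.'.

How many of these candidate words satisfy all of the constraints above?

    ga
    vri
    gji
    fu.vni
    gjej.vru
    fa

5

ga — σ1 onset /g/, coda /∅/ ok → permitted
vri — σ1 onset /vr/ (2→4 rises), coda /∅/ ok → permitted
gji — σ1 onset /gj/ (1→5 rises), coda /∅/ ok → permitted
fu.vni — σ1 onset /f/, coda /∅/ ok; σ2 onset /vn/ (2→3 rises), coda /∅/ ok → permitted
gjej.vru — violates constraint 5: syllable 1 coda /j/ has 1 consonant (> 0) → not permitted
fa — σ1 onset /f/, coda /∅/ ok → permitted
Permitted: ga, vri, gji, fu.vni, fa → 5.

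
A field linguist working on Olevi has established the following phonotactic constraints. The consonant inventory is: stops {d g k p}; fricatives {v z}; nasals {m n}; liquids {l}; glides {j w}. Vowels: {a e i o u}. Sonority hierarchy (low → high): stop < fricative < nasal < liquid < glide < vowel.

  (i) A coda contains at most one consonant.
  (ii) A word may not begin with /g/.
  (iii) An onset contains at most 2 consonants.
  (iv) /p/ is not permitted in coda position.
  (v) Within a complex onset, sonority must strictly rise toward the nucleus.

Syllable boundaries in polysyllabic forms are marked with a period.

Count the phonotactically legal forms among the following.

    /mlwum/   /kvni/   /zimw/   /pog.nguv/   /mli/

/mlwum/ — violates constraint (iii): syllable 1 onset /mlw/ has 3 consonants (> 2) → phonotactically illegal
/kvni/ — violates constraint (iii): syllable 1 onset /kvn/ has 3 consonants (> 2) → phonotactically illegal
/zimw/ — violates constraint (i): syllable 1 coda /mw/ has 2 consonants (> 1) → phonotactically illegal
/pog.nguv/ — violates constraint (v): syllable 2 onset /ng/: /n/ (nasal, 3) → /g/ (stop, 1) does not rise → phonotactically illegal
/mli/ — σ1 onset /ml/ (3→4 rises), coda /∅/ ok → phonotactically legal
Phonotactically legal: /mli/ → 1.

1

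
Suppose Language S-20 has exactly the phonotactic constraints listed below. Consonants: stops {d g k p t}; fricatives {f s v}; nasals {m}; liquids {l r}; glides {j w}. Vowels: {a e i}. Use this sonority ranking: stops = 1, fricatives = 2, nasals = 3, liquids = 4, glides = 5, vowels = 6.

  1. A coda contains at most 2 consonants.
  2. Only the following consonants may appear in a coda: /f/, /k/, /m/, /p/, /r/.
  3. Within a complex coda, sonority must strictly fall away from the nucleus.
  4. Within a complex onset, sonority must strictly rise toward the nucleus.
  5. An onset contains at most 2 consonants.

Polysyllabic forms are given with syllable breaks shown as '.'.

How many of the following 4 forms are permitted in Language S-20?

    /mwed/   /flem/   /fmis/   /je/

2

/mwed/ — violates constraint 2: syllable 1 coda contains /d/, which is not a licensed coda consonant → not permitted
/flem/ — σ1 onset /fl/ (2→4 rises), coda /m/ ok → permitted
/fmis/ — violates constraint 2: syllable 1 coda contains /s/, which is not a licensed coda consonant → not permitted
/je/ — σ1 onset /j/, coda /∅/ ok → permitted
Permitted: /flem/, /je/ → 2.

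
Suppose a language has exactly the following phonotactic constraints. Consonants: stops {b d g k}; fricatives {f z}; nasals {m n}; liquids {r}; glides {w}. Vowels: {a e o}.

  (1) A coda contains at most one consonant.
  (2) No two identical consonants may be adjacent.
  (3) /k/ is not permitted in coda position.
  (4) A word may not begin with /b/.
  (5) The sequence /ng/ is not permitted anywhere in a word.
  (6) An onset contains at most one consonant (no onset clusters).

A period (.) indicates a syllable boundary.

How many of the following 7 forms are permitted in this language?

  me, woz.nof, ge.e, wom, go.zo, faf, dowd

me — σ1 onset /m/, coda /∅/ ok → permitted
woz.nof — σ1 onset /w/, coda /z/ ok; σ2 onset /n/, coda /f/ ok → permitted
ge.e — σ1 onset /g/, coda /∅/ ok; σ2 onset /∅/, coda /∅/ ok → permitted
wom — σ1 onset /w/, coda /m/ ok → permitted
go.zo — σ1 onset /g/, coda /∅/ ok; σ2 onset /z/, coda /∅/ ok → permitted
faf — σ1 onset /f/, coda /f/ ok → permitted
dowd — violates constraint 1: syllable 1 coda /wd/ has 2 consonants (> 1) → not permitted
Permitted: me, woz.nof, ge.e, wom, go.zo, faf → 6.

6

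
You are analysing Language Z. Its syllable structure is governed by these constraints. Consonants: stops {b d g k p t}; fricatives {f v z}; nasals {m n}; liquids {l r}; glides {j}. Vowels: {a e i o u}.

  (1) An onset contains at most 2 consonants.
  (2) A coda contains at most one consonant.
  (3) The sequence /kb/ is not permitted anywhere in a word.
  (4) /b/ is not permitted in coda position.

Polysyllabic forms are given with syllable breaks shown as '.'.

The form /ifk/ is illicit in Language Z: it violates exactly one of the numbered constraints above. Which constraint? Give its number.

2

/ifk/: syllable 1 coda /fk/ has 2 consonants (> 1).
This is a violation of constraint 2: "A coda contains at most one consonant."
The remaining constraints (1, 3, 4) are satisfied.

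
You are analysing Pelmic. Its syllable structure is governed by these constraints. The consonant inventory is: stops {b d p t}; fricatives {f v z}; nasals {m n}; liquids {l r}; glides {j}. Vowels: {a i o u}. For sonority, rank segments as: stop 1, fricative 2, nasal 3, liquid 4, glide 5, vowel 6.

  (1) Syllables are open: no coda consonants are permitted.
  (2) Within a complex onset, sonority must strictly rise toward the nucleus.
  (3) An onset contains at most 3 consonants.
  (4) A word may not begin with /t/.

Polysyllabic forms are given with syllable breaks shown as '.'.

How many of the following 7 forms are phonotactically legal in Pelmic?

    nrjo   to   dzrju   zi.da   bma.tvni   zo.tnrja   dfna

4

nrjo — σ1 onset /nrj/ (3→4→5 rises), coda /∅/ ok → phonotactically legal
to — violates constraint 4: word begins with /t/ → phonotactically illegal
dzrju — violates constraint 3: syllable 1 onset /dzrj/ has 4 consonants (> 3) → phonotactically illegal
zi.da — σ1 onset /z/, coda /∅/ ok; σ2 onset /d/, coda /∅/ ok → phonotactically legal
bma.tvni — σ1 onset /bm/ (1→3 rises), coda /∅/ ok; σ2 onset /tvn/ (1→2→3 rises), coda /∅/ ok → phonotactically legal
zo.tnrja — violates constraint 3: syllable 2 onset /tnrj/ has 4 consonants (> 3) → phonotactically illegal
dfna — σ1 onset /dfn/ (1→2→3 rises), coda /∅/ ok → phonotactically legal
Phonotactically legal: nrjo, zi.da, bma.tvni, dfna → 4.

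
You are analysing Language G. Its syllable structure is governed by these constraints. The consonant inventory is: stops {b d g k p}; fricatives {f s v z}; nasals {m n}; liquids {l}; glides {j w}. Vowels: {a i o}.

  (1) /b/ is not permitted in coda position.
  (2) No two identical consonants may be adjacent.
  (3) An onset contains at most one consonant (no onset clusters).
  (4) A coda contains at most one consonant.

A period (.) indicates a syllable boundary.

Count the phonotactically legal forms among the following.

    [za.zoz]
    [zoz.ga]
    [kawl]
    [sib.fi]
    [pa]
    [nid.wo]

[za.zoz] — σ1 onset /z/, coda /∅/ ok; σ2 onset /z/, coda /z/ ok → phonotactically legal
[zoz.ga] — σ1 onset /z/, coda /z/ ok; σ2 onset /g/, coda /∅/ ok → phonotactically legal
[kawl] — violates constraint 4: syllable 1 coda /wl/ has 2 consonants (> 1) → phonotactically illegal
[sib.fi] — violates constraint 1: syllable 1 coda contains /b/ → phonotactically illegal
[pa] — σ1 onset /p/, coda /∅/ ok → phonotactically legal
[nid.wo] — σ1 onset /n/, coda /d/ ok; σ2 onset /w/, coda /∅/ ok → phonotactically legal
Phonotactically legal: [za.zoz], [zoz.ga], [pa], [nid.wo] → 4.

4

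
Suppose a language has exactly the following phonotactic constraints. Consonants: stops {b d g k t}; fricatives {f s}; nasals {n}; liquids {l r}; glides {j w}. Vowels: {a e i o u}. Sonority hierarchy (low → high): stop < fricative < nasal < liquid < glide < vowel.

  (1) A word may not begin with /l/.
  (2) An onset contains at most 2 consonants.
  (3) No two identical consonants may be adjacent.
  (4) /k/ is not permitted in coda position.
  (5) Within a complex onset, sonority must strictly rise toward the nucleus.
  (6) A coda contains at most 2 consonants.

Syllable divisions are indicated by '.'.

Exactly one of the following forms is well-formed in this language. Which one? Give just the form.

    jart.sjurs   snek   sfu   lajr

jart.sjurs

jart.sjurs — σ1 onset /j/, coda /rt/ (2C) ok; σ2 onset /sj/ (2→5 rises), coda /rs/ (2C) ok → well-formed
snek — violates constraint 4: syllable 1 coda contains /k/ → ill-formed
sfu — violates constraint 5: syllable 1 onset /sf/: /s/ (fricative, 2) → /f/ (fricative, 2) does not rise → ill-formed
lajr — violates constraint 1: word begins with /l/ → ill-formed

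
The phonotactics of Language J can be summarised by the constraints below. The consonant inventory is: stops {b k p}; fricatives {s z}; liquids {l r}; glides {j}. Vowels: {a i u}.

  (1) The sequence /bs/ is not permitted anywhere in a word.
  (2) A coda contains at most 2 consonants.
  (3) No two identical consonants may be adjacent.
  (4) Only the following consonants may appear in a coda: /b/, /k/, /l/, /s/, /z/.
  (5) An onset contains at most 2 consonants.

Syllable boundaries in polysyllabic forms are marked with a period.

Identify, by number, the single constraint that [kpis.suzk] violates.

[kpis.suzk]: adjacent identical consonants /ss/.
This is a violation of constraint 3: "No two identical consonants may be adjacent."
The remaining constraints (1, 2, 4, 5) are satisfied.

3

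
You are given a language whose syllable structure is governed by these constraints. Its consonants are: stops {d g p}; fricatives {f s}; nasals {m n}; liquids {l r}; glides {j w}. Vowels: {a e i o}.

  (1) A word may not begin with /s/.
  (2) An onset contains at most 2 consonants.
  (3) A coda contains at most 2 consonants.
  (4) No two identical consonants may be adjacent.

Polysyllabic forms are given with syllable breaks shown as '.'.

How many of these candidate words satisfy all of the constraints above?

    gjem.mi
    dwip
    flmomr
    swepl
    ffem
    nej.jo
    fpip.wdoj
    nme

gjem.mi — violates constraint 4: adjacent identical consonants /mm/ → illicit
dwip — σ1 onset /dw/ (2C), coda /p/ ok → licit
flmomr — violates constraint 2: syllable 1 onset /flm/ has 3 consonants (> 2) → illicit
swepl — violates constraint 1: word begins with /s/ → illicit
ffem — violates constraint 4: adjacent identical consonants /ff/ → illicit
nej.jo — violates constraint 4: adjacent identical consonants /jj/ → illicit
fpip.wdoj — σ1 onset /fp/ (2C), coda /p/ ok; σ2 onset /wd/ (2C), coda /j/ ok → licit
nme — σ1 onset /nm/ (2C), coda /∅/ ok → licit
Licit: dwip, fpip.wdoj, nme → 3.

3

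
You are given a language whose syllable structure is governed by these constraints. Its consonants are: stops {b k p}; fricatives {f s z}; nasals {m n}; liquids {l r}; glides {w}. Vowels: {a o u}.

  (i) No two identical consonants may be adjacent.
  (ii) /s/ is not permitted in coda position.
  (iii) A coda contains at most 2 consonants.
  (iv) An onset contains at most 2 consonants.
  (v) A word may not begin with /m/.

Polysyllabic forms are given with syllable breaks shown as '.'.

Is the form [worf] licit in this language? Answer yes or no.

[worf] — σ1 onset /w/, coda /rf/ (2C) ok → licit

yes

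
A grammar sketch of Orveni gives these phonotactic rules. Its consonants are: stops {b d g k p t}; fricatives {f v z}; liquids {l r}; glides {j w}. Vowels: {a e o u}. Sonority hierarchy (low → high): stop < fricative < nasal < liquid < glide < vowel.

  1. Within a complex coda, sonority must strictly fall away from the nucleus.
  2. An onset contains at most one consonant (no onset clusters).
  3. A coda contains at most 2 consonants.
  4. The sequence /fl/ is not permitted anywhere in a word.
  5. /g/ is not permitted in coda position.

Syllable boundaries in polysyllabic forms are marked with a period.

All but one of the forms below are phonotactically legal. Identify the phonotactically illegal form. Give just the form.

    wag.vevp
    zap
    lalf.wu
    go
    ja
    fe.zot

wag.vevp — violates constraint 5: syllable 1 coda contains /g/ → phonotactically illegal
zap — σ1 onset /z/, coda /p/ ok → phonotactically legal
lalf.wu — σ1 onset /l/, coda /lf/ (4→2 falls) ok; σ2 onset /w/, coda /∅/ ok → phonotactically legal
go — σ1 onset /g/, coda /∅/ ok → phonotactically legal
ja — σ1 onset /j/, coda /∅/ ok → phonotactically legal
fe.zot — σ1 onset /f/, coda /∅/ ok; σ2 onset /z/, coda /t/ ok → phonotactically legal

wag.vevp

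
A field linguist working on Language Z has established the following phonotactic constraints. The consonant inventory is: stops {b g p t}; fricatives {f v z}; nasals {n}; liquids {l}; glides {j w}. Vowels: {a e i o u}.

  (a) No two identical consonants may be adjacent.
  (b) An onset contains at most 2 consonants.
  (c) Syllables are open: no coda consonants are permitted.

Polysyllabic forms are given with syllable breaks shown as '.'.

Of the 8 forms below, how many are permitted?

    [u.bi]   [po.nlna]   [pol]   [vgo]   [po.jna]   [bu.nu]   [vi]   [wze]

[u.bi] — σ1 onset /∅/, coda /∅/ ok; σ2 onset /b/, coda /∅/ ok → permitted
[po.nlna] — violates constraint (b): syllable 2 onset /nln/ has 3 consonants (> 2) → not permitted
[pol] — violates constraint (c): syllable 1 coda /l/ has 1 consonant (> 0) → not permitted
[vgo] — σ1 onset /vg/ (2C), coda /∅/ ok → permitted
[po.jna] — σ1 onset /p/, coda /∅/ ok; σ2 onset /jn/ (2C), coda /∅/ ok → permitted
[bu.nu] — σ1 onset /b/, coda /∅/ ok; σ2 onset /n/, coda /∅/ ok → permitted
[vi] — σ1 onset /v/, coda /∅/ ok → permitted
[wze] — σ1 onset /wz/ (2C), coda /∅/ ok → permitted
Permitted: [u.bi], [vgo], [po.jna], [bu.nu], [vi], [wze] → 6.

6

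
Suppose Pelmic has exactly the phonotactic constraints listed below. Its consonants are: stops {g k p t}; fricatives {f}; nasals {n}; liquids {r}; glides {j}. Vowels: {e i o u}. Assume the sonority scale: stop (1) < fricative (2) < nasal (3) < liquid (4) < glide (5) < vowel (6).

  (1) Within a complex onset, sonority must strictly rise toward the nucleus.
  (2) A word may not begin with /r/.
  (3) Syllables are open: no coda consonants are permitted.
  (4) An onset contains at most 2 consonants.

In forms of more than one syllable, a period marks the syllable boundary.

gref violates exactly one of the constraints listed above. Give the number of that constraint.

3

gref: syllable 1 coda /f/ has 1 consonant (> 0).
This is a violation of constraint 3: "Syllables are open: no coda consonants are permitted."
The remaining constraints (1, 2, 4) are satisfied.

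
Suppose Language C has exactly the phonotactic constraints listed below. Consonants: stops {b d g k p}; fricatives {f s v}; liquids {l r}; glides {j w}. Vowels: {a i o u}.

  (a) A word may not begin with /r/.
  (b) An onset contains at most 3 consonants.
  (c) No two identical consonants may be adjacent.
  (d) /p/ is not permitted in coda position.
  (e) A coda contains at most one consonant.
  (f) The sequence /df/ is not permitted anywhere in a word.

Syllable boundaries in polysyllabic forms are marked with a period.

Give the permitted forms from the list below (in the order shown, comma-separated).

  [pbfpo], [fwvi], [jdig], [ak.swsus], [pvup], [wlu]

[pbfpo] — violates constraint (b): syllable 1 onset /pbfp/ has 4 consonants (> 3) → not permitted
[fwvi] — σ1 onset /fwv/ (3C), coda /∅/ ok → permitted
[jdig] — σ1 onset /jd/ (2C), coda /g/ ok → permitted
[ak.swsus] — σ1 onset /∅/, coda /k/ ok; σ2 onset /sws/ (3C), coda /s/ ok → permitted
[pvup] — violates constraint (d): syllable 1 coda contains /p/ → not permitted
[wlu] — σ1 onset /wl/ (2C), coda /∅/ ok → permitted

[fwvi], [jdig], [ak.swsus], [wlu]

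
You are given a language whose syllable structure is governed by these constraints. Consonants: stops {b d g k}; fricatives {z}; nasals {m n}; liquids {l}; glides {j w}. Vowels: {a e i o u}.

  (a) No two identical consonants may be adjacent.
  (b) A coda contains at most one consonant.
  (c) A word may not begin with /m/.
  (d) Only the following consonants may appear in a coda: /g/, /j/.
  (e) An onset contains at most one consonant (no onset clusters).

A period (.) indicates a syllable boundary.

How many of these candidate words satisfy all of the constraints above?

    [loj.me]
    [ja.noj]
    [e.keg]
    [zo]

4

[loj.me] — σ1 onset /l/, coda /j/ ok; σ2 onset /m/, coda /∅/ ok → licit
[ja.noj] — σ1 onset /j/, coda /∅/ ok; σ2 onset /n/, coda /j/ ok → licit
[e.keg] — σ1 onset /∅/, coda /∅/ ok; σ2 onset /k/, coda /g/ ok → licit
[zo] — σ1 onset /z/, coda /∅/ ok → licit
Licit: [loj.me], [ja.noj], [e.keg], [zo] → 4.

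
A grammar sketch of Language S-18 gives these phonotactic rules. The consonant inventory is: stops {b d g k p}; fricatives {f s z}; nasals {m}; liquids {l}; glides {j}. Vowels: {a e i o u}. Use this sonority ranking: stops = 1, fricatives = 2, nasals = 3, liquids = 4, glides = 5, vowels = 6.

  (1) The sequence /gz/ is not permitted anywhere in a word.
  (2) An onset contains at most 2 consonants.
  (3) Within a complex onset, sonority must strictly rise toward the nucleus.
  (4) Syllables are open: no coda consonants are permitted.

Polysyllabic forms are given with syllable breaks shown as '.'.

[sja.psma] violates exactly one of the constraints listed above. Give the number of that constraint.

2

[sja.psma]: syllable 2 onset /psm/ has 3 consonants (> 2).
This is a violation of constraint 2: "An onset contains at most 2 consonants."
The remaining constraints (1, 3, 4) are satisfied.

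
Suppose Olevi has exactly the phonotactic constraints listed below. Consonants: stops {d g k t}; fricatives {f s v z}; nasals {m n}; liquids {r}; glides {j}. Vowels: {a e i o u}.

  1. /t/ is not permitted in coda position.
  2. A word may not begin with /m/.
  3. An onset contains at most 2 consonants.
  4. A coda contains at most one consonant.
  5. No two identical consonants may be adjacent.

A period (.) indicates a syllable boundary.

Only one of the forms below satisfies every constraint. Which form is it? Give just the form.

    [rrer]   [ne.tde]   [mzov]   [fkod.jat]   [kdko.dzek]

[ne.tde]

[rrer] — violates constraint 5: adjacent identical consonants /rr/ → illicit
[ne.tde] — σ1 onset /n/, coda /∅/ ok; σ2 onset /td/ (2C), coda /∅/ ok → licit
[mzov] — violates constraint 2: word begins with /m/ → illicit
[fkod.jat] — violates constraint 1: syllable 2 coda contains /t/ → illicit
[kdko.dzek] — violates constraint 3: syllable 1 onset /kdk/ has 3 consonants (> 2) → illicit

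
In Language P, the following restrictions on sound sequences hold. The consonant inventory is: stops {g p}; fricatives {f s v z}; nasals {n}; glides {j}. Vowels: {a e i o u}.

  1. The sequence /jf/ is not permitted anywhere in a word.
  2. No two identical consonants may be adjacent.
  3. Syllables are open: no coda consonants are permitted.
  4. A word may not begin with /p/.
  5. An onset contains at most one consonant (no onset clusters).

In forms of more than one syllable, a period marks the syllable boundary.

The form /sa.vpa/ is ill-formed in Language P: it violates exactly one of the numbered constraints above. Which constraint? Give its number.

5

/sa.vpa/: syllable 2 onset /vp/ has 2 consonants (> 1).
This is a violation of constraint 5: "An onset contains at most one consonant (no onset clusters)."
The remaining constraints (1, 2, 3, 4) are satisfied.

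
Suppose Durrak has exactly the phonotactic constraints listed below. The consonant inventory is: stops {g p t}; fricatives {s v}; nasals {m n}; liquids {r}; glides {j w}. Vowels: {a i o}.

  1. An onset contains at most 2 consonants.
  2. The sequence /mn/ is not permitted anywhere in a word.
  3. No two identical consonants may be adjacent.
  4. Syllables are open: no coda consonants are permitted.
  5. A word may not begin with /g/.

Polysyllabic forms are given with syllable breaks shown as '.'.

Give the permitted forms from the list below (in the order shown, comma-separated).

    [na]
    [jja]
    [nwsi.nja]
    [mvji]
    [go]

[na]

[na] — σ1 onset /n/, coda /∅/ ok → permitted
[jja] — violates constraint 3: adjacent identical consonants /jj/ → not permitted
[nwsi.nja] — violates constraint 1: syllable 1 onset /nws/ has 3 consonants (> 2) → not permitted
[mvji] — violates constraint 1: syllable 1 onset /mvj/ has 3 consonants (> 2) → not permitted
[go] — violates constraint 5: word begins with /g/ → not permitted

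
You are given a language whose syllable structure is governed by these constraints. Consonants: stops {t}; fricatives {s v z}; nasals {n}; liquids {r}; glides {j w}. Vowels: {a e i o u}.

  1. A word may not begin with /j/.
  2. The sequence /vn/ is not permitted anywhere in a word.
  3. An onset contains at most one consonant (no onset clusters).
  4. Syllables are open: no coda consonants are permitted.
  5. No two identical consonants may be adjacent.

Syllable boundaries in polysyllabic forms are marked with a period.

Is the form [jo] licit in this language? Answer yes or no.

[jo] — violates constraint 1: word begins with /j/ → illicit

no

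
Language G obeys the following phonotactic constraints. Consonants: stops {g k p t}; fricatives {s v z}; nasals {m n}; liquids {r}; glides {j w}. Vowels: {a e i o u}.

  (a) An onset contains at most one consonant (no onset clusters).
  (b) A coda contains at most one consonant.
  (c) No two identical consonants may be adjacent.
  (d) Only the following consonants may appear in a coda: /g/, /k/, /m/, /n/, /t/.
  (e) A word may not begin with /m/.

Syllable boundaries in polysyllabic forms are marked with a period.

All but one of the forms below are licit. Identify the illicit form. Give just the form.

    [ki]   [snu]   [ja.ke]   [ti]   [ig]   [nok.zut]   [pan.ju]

[ki] — σ1 onset /k/, coda /∅/ ok → licit
[snu] — violates constraint (a): syllable 1 onset /sn/ has 2 consonants (> 1) → illicit
[ja.ke] — σ1 onset /j/, coda /∅/ ok; σ2 onset /k/, coda /∅/ ok → licit
[ti] — σ1 onset /t/, coda /∅/ ok → licit
[ig] — σ1 onset /∅/, coda /g/ ok → licit
[nok.zut] — σ1 onset /n/, coda /k/ ok; σ2 onset /z/, coda /t/ ok → licit
[pan.ju] — σ1 onset /p/, coda /n/ ok; σ2 onset /j/, coda /∅/ ok → licit

[snu]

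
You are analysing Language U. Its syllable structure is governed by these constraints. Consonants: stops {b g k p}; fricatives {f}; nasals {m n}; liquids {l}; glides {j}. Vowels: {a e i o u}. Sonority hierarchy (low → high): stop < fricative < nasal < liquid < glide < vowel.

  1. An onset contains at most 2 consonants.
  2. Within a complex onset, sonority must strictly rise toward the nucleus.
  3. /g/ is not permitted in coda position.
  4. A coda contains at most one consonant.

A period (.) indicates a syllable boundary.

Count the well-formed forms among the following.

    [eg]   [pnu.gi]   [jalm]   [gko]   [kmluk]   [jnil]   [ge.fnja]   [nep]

[eg] — violates constraint 3: syllable 1 coda contains /g/ → ill-formed
[pnu.gi] — σ1 onset /pn/ (1→3 rises), coda /∅/ ok; σ2 onset /g/, coda /∅/ ok → well-formed
[jalm] — violates constraint 4: syllable 1 coda /lm/ has 2 consonants (> 1) → ill-formed
[gko] — violates constraint 2: syllable 1 onset /gk/: /g/ (stop, 1) → /k/ (stop, 1) does not rise → ill-formed
[kmluk] — violates constraint 1: syllable 1 onset /kml/ has 3 consonants (> 2) → ill-formed
[jnil] — violates constraint 2: syllable 1 onset /jn/: /j/ (glide, 5) → /n/ (nasal, 3) does not rise → ill-formed
[ge.fnja] — violates constraint 1: syllable 2 onset /fnj/ has 3 consonants (> 2) → ill-formed
[nep] — σ1 onset /n/, coda /p/ ok → well-formed
Well-formed: [pnu.gi], [nep] → 2.

2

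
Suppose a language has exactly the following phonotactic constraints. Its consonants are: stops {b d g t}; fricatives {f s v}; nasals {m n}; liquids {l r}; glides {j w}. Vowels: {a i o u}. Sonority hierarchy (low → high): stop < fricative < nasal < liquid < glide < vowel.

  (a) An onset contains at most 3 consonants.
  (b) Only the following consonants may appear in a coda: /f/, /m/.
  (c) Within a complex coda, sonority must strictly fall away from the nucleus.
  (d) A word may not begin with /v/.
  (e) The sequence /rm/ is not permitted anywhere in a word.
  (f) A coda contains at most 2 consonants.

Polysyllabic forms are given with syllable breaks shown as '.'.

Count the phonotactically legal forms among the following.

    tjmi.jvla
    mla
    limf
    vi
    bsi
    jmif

tjmi.jvla — σ1 onset /tjm/ (3C), coda /∅/ ok; σ2 onset /jvl/ (3C), coda /∅/ ok → phonotactically legal
mla — σ1 onset /ml/ (2C), coda /∅/ ok → phonotactically legal
limf — σ1 onset /l/, coda /mf/ (3→2 falls) ok → phonotactically legal
vi — violates constraint (d): word begins with /v/ → phonotactically illegal
bsi — σ1 onset /bs/ (2C), coda /∅/ ok → phonotactically legal
jmif — σ1 onset /jm/ (2C), coda /f/ ok → phonotactically legal
Phonotactically legal: tjmi.jvla, mla, limf, bsi, jmif → 5.

5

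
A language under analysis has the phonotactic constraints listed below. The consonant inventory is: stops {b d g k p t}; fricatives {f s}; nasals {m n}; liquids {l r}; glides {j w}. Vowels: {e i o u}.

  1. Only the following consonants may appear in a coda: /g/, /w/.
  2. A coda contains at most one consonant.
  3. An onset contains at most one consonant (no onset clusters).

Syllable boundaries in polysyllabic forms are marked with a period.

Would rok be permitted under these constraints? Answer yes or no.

rok — violates constraint 1: syllable 1 coda contains /k/, which is not a licensed coda consonant → not permitted

no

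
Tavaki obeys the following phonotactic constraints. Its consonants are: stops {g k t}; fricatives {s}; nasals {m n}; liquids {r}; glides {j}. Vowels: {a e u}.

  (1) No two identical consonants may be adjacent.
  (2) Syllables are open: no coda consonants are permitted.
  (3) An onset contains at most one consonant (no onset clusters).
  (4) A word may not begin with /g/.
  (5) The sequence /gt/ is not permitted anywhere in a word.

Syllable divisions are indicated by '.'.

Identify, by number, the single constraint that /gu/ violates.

/gu/: word begins with /g/.
This is a violation of constraint 4: "A word may not begin with /g/."
The remaining constraints (1, 2, 3, 5) are satisfied.

4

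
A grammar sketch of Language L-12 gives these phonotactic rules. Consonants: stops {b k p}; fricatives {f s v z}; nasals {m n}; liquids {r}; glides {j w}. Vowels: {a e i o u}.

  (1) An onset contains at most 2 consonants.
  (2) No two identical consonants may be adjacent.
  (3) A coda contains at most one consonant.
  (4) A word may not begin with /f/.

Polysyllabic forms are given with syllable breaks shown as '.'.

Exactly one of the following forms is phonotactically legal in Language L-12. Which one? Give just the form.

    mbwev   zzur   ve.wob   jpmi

mbwev — violates constraint 1: syllable 1 onset /mbw/ has 3 consonants (> 2) → phonotactically illegal
zzur — violates constraint 2: adjacent identical consonants /zz/ → phonotactically illegal
ve.wob — σ1 onset /v/, coda /∅/ ok; σ2 onset /w/, coda /b/ ok → phonotactically legal
jpmi — violates constraint 1: syllable 1 onset /jpm/ has 3 consonants (> 2) → phonotactically illegal

ve.wob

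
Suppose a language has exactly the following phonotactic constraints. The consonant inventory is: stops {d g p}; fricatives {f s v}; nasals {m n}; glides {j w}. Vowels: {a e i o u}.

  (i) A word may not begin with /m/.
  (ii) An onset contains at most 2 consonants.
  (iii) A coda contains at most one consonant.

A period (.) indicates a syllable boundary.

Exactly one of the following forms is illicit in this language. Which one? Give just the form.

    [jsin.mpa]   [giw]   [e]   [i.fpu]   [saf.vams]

[saf.vams]

[jsin.mpa] — σ1 onset /js/ (2C), coda /n/ ok; σ2 onset /mp/ (2C), coda /∅/ ok → licit
[giw] — σ1 onset /g/, coda /w/ ok → licit
[e] — σ1 onset /∅/, coda /∅/ ok → licit
[i.fpu] — σ1 onset /∅/, coda /∅/ ok; σ2 onset /fp/ (2C), coda /∅/ ok → licit
[saf.vams] — violates constraint (iii): syllable 2 coda /ms/ has 2 consonants (> 1) → illicit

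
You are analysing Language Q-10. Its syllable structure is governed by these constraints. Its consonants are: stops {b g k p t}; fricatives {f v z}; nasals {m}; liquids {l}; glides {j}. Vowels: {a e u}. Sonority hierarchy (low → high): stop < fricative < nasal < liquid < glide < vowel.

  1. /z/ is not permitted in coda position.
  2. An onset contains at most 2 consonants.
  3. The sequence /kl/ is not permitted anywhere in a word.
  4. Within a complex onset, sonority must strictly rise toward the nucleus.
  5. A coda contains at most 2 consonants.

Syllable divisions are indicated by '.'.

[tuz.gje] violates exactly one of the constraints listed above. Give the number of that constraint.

1

[tuz.gje]: syllable 1 coda contains /z/.
This is a violation of constraint 1: "/z/ is not permitted in coda position."
The remaining constraints (2, 3, 4, 5) are satisfied.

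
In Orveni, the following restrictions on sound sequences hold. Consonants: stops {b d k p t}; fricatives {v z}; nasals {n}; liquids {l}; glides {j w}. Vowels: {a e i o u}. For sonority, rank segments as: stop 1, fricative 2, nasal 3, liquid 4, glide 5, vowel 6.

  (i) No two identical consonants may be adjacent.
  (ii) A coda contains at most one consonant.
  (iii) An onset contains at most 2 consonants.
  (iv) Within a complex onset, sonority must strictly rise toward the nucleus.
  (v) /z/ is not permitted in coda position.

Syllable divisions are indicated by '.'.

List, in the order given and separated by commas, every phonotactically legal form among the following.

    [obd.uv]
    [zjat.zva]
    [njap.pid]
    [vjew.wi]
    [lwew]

[obd.uv] — violates constraint (ii): syllable 1 coda /bd/ has 2 consonants (> 1) → phonotactically illegal
[zjat.zva] — violates constraint (iv): syllable 2 onset /zv/: /z/ (fricative, 2) → /v/ (fricative, 2) does not rise → phonotactically illegal
[njap.pid] — violates constraint (i): adjacent identical consonants /pp/ → phonotactically illegal
[vjew.wi] — violates constraint (i): adjacent identical consonants /ww/ → phonotactically illegal
[lwew] — σ1 onset /lw/ (4→5 rises), coda /w/ ok → phonotactically legal

[lwew]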